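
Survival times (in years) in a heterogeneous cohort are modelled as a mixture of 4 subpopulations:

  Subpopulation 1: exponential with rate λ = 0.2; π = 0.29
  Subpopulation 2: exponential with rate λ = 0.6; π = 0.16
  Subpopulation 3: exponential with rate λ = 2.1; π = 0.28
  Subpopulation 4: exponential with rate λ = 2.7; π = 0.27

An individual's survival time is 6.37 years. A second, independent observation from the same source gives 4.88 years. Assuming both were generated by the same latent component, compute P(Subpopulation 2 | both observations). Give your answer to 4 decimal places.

Apply Bayes' rule: the posterior for each component is proportional to its prior times its likelihood at x.
Since both observations come from the same component, the likelihood for component k is f_k(x₁)·f_k(x₂).
  p_1 = [0.0559421] × [0.0753631] = 0.00421597
  p_2 = [0.0131304] × [0.0321024] = 0.000421517
  p_3 = [3.25583e-06] × [7.43994e-05] = 2.42232e-10
  p_4 = [9.16079e-08] × [5.11799e-06] = 4.68849e-13
Multiply by the mixture weights:
  π_1·p_1 = 0.29 × 0.00421597 = 0.00122263
  π_2·p_2 = 0.16 × 0.000421517 = 6.74427e-05
  π_3·p_3 = 0.28 × 2.42232e-10 = 6.7825e-11
  π_4·p_4 = 0.27 × 4.68849e-13 = 1.26589e-13
Marginal: 0.00122263 + 6.74427e-05 + 6.7825e-11 + 1.26589e-13 = 0.00129007
So the posterior for Subpopulation 2 is 6.74427e-05 / 0.00129007 ≈ 0.0523.

0.0523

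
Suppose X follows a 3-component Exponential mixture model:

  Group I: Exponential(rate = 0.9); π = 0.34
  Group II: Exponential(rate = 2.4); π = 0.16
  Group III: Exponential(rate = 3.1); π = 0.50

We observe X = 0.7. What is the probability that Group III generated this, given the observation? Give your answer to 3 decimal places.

0.430

By Bayes' theorem, P(k | x) = π_k f_k(x) / Σ_j π_j f_j(x).
Component likelihoods at x = 0.7:
  f_I = 0.9·e^(−0.9·0.7) = 0.9·e^(−0.6300) = 0.479333
  f_II = 2.4·e^(−2.4·0.7) = 2.4·e^(−1.6800) = 0.447298
  f_III = 3.1·e^(−3.1·0.7) = 3.1·e^(−2.1700) = 0.353951
Prior × likelihood for each component:
  π_I·f_I = 0.34 × 0.479333 = 0.162973
  π_II·f_II = 0.16 × 0.447298 = 0.0715676
  π_III·f_III = 0.50 × 0.353951 = 0.176975
Marginal: 0.162973 + 0.0715676 + 0.176975 = 0.411516
Responsibility of Group III: 0.176975 / 0.411516 ≈ 0.430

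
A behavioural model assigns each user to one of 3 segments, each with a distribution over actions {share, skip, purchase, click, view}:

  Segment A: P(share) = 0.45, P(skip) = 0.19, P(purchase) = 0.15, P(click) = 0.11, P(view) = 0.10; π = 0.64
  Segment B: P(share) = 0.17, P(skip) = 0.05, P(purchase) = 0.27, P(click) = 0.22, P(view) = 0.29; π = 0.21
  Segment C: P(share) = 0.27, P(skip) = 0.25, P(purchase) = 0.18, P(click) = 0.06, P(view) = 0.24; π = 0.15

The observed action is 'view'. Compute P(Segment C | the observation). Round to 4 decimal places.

The responsibility of component k is π_k f_k(x) divided by Σ_j π_j f_j(x).
Categorical probabilities:
  p_A = 0.1
  p_B = 0.29
  p_C = 0.24
Prior × likelihood for each component:
  π_A·p_A = 0.64 × 0.1 = 0.064
  π_B·p_B = 0.21 × 0.29 = 0.0609
  π_C·p_C = 0.15 × 0.24 = 0.036
Normaliser: 0.064 + 0.0609 + 0.036 = 0.1609
Responsibility of Segment C: 0.036 / 0.1609 ≈ 0.2237

0.2237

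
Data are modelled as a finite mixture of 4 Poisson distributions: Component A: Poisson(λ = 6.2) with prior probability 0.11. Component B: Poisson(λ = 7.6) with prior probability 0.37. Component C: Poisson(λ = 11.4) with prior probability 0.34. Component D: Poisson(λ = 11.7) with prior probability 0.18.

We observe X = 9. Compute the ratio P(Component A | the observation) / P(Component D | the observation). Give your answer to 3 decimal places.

Posterior odds = (P(Z=i) f_i(x)) / (P(Z=j) f_j(x)); the normalising sum cancels.
Poisson probabilities:
  f_A = e^(−6.2)·6.2^9/9! = 0.0757071
  f_B = e^(−7.6)·7.6^9/9! = 0.11666
  f_C = e^(−11.4)·11.4^9/9! = 0.100328
  f_D = e^(−11.7)·11.7^9/9! = 0.0938997
Posterior odds = (P(Z=A)·f_A) / (P(Z=D)·f_D) = (0.11·0.0757071) / (0.18·0.0938997) = 0.00832778 / 0.0169019 ≈ 0.493

0.493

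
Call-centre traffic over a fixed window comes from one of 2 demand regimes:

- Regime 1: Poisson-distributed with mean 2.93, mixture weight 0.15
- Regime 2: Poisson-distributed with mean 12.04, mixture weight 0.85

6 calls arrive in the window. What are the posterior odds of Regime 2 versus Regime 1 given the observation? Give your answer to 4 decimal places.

Since P(k|x) ∝ π_k f_k(x), the posterior odds are π_i f_i(x) / (π_j f_j(x)).
Component likelihoods at x = 6 calls:
  p_1 = e^(−2.93)·2.93^6/6! = 0.0469235
  p_2 = e^(−12.04)·12.04^6/6! = 0.0249759
Odds = (0.85/0.15) × (0.0249759/0.0469235) = 5.66667 × 0.532268 ≈ 3.0162

3.0162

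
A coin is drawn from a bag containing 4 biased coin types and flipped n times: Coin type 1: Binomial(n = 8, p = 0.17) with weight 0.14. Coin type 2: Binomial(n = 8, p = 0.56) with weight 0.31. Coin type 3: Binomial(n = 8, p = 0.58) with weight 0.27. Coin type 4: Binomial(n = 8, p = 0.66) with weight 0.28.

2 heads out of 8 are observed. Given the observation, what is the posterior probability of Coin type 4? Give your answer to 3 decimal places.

P(component k | x) = P(Z=k)·f_k(x) / marginal(x), where marginal(x) = Σ_j P(Z=j)·f_j(x).
Component likelihoods at x = 2 heads out of 8:
  f_1 = C(8,2)·0.17^2·0.83^6 = 28·0.0289·0.32694 = 0.26456
  f_2 = C(8,2)·0.56^2·0.44^6 = 28·0.3136·0.00725631 = 0.0637162
  f_3 = C(8,2)·0.58^2·0.42^6 = 28·0.3364·0.00548903 = 0.0517023
  f_4 = C(8,2)·0.66^2·0.34^6 = 28·0.4356·0.0015448 = 0.0188417
Weight by the priors:
  P(Z=1)·f_1 = 0.14 × 0.26456 = 0.0370384
  P(Z=2)·f_2 = 0.31 × 0.0637162 = 0.019752
  P(Z=3)·f_3 = 0.27 × 0.0517023 = 0.0139596
  P(Z=4)·f_4 = 0.28 × 0.0188417 = 0.00527567
Evidence: 0.0370384 + 0.019752 + 0.0139596 + 0.00527567 = 0.0760257
Responsibility of Coin type 4: 0.00527567 / 0.0760257 ≈ 0.069

0.069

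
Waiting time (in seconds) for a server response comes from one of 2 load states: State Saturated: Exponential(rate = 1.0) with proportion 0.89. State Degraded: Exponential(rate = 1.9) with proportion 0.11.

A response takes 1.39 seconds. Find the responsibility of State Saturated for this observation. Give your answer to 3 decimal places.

By Bayes' theorem, P(k | x) = π_k f_k(x) / Σ_j π_j f_j(x).
Evaluate each component's likelihood at the observed value:
  f_Saturated = 1.0·e^(−1.0·1.39) = 1.0·e^(−1.3900) = 0.249075
  f_Degraded = 1.9·e^(−1.9·1.39) = 1.9·e^(−2.6410) = 0.135451
Multiply by the mixture weights:
  π_Saturated·f_Saturated = 0.89 × 0.249075 = 0.221677
  π_Degraded·f_Degraded = 0.11 × 0.135451 = 0.0148996
Evidence: 0.221677 + 0.0148996 = 0.236577
So the posterior for State Saturated is 0.221677 / 0.236577 ≈ 0.937.

0.937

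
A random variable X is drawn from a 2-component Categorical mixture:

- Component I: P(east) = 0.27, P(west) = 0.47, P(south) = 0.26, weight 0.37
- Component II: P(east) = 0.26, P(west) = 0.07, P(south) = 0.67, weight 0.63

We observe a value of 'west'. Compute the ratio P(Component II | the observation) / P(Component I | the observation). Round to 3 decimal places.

Since P(k|x) ∝ w_k f_k(x), the posterior odds are w_i f_i(x) / (w_j f_j(x)).
Component likelihoods at x = 'west':
  f_I = P(west | comp) = 0.47
  f_II = P(west | comp) = 0.07
Posterior odds = (w_II·f_II) / (w_I·f_I) = (0.63·0.07) / (0.37·0.47) = 0.0441 / 0.1739 ≈ 0.254

0.254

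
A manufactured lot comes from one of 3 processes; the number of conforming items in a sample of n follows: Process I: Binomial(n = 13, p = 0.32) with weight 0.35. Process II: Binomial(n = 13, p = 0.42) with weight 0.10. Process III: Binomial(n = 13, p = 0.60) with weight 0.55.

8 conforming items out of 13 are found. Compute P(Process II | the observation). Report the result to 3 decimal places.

The responsibility of component k is P(Z=k) f_k(x) divided by Σ_j P(Z=j) f_j(x).
Evaluate each component's likelihood at the observed value:
  L_I = 0.0205742
  L_II = 0.0817924
  L_III = 0.221355
Weight by the priors:
  P(Z=I)·L_I = 0.35 × 0.0205742 = 0.00720097
  P(Z=II)·L_II = 0.10 × 0.0817924 = 0.00817924
  P(Z=III)·L_III = 0.55 × 0.221355 = 0.121745
Evidence: 0.00720097 + 0.00817924 + 0.121745 = 0.137125
Responsibility of Process II: 0.00817924 / 0.137125 ≈ 0.060

0.060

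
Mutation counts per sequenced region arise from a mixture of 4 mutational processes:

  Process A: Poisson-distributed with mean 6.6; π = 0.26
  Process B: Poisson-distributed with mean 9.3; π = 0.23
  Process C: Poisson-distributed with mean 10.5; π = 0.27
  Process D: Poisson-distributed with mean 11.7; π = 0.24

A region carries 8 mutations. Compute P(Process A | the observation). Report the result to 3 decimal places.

Apply Bayes' rule: the posterior for each component is proportional to its prior times its likelihood at x.
Poisson probabilities:
  p_A = e^(−6.6)·6.6^8/8! = 0.121475
  p_B = e^(−9.3)·9.3^8/8! = 0.126883
  p_C = e^(−10.5)·10.5^8/8! = 0.100902
  p_D = e^(−11.7)·11.7^8/8! = 0.0722306
Prior × likelihood for each component:
  π_A·p_A = 0.26 × 0.121475 = 0.0315835
  π_B·p_B = 0.23 × 0.126883 = 0.0291832
  π_C·p_C = 0.27 × 0.100902 = 0.0272437
  π_D·p_D = 0.24 × 0.0722306 = 0.0173353
Evidence: 0.0315835 + 0.0291832 + 0.0272437 + 0.0173353 = 0.105346
Responsibility of Process A: 0.0315835 / 0.105346 ≈ 0.300

0.300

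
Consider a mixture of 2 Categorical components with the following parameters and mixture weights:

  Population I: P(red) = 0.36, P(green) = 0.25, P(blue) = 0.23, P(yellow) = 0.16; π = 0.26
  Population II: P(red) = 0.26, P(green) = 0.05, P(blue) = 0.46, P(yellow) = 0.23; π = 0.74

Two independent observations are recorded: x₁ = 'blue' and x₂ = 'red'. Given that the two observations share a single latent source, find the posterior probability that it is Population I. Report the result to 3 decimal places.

Apply Bayes' rule: the posterior for each component is proportional to its prior times its likelihood at x.
Since both observations come from the same component, the likelihood for component k is f_k(x₁)·f_k(x₂).
  L_I = [0.23] × [0.36] = 0.0828
  L_II = [0.46] × [0.26] = 0.1196
Prior × likelihood for each component:
  P(Z=I)·L_I = 0.26 × 0.0828 = 0.021528
  P(Z=II)·L_II = 0.74 × 0.1196 = 0.088504
Normaliser: 0.021528 + 0.088504 = 0.110032
P(Population I | data) = 0.021528 / 0.110032 ≈ 0.196

0.196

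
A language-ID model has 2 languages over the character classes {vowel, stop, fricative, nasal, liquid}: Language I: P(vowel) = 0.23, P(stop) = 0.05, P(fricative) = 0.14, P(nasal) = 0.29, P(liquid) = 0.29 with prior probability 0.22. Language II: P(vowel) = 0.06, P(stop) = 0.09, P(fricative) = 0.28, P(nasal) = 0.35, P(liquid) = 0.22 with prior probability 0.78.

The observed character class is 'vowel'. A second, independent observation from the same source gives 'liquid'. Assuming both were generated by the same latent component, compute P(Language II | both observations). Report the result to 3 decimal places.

0.412

Posterior ∝ prior × likelihood, so P(k | x) ∝ P(Z=k) f_k(x); normalise over all components.
Since both observations come from the same component, the likelihood for component k is f_k(x₁)·f_k(x₂).
  f_I = [0.23] × [0.29] = 0.0667
  f_II = [0.06] × [0.22] = 0.0132
Unnormalised posteriors:
  P(Z=I)·f_I = 0.22 × 0.0667 = 0.014674
  P(Z=II)·f_II = 0.78 × 0.0132 = 0.010296
Sum: 0.014674 + 0.010296 = 0.02497
P(Language II | data) = 0.010296 / 0.02497 ≈ 0.412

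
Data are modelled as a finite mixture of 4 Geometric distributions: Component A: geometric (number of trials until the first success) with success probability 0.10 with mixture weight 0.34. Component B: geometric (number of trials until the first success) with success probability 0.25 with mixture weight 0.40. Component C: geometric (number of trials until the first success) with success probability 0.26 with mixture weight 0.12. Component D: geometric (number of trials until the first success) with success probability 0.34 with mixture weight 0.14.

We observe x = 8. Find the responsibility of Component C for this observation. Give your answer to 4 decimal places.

0.1053

By Bayes' theorem, P(k | x) = P(Z=k) f_k(x) / Σ_j P(Z=j) f_j(x).
Geometric probabilities:
  f_A = 0.0478297
  f_B = 0.033371
  f_C = 0.0315933
  f_D = 0.0185475
Prior × likelihood for each component:
  P(Z=A)·f_A = 0.34 × 0.0478297 = 0.0162621
  P(Z=B)·f_B = 0.40 × 0.033371 = 0.0133484
  P(Z=C)·f_C = 0.12 × 0.0315933 = 0.0037912
  P(Z=D)·f_D = 0.14 × 0.0185475 = 0.00259666
Evidence: 0.0162621 + 0.0133484 + 0.0037912 + 0.00259666 = 0.0359983
Responsibility of Component C: 0.0037912 / 0.0359983 ≈ 0.1053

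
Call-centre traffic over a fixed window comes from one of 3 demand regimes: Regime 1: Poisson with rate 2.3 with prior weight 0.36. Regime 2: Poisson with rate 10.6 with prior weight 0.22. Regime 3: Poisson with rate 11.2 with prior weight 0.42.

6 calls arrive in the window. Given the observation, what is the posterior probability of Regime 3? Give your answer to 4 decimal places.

0.4636

P(component k | x) = π_k·f_k(x) / marginal(x), where marginal(x) = Σ_j π_j·f_j(x).
Evaluate each component's likelihood at the observed value:
  p_1 = e^(−2.3)·2.3^6/6! = 0.0206138
  p_2 = e^(−10.6)·10.6^6/6! = 0.0490887
  p_3 = e^(−11.2)·11.2^6/6! = 0.0374867
Weight by the priors:
  π_1·p_1 = 0.36 × 0.0206138 = 0.00742095
  π_2·p_2 = 0.22 × 0.0490887 = 0.0107995
  π_3·p_3 = 0.42 × 0.0374867 = 0.0157444
Marginal: 0.00742095 + 0.0107995 + 0.0157444 = 0.0339649
P(Regime 3 | x) = 0.0157444 / 0.0339649 ≈ 0.4636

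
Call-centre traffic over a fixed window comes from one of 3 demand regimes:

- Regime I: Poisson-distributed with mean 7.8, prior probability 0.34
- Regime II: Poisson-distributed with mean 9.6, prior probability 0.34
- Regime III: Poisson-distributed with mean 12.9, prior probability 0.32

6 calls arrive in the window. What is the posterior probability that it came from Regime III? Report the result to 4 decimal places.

0.0694

By Bayes' theorem, P(k | x) = w_k f_k(x) / Σ_j w_j f_j(x).
Poisson probabilities:
  f_I = e^(−7.8)·7.8^6/6! = 0.128156
  f_II = e^(−9.6)·9.6^6/6! = 0.0736322
  f_III = e^(−12.9)·12.9^6/6! = 0.0159885
Multiply by the mixture weights:
  w_I·f_I = 0.34 × 0.128156 = 0.043573
  w_II·f_II = 0.34 × 0.0736322 = 0.025035
  w_III·f_III = 0.32 × 0.0159885 = 0.00511631
Normaliser: 0.043573 + 0.025035 + 0.00511631 = 0.0737242
P(Regime III | the observation) = 0.00511631 / 0.0737242 ≈ 0.0694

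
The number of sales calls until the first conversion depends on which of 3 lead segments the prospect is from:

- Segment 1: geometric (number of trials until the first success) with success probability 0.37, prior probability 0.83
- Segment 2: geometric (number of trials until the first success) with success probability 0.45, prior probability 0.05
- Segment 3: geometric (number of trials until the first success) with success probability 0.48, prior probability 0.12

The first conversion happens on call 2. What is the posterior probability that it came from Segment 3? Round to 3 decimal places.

By Bayes' theorem, P(k | x) = π_k f_k(x) / Σ_j π_j f_j(x).
Component likelihoods at x = 2:
  f_1 = 0.2331
  f_2 = 0.2475
  f_3 = 0.2496
Weight by the priors:
  π_1·f_1 = 0.83 × 0.2331 = 0.193473
  π_2·f_2 = 0.05 × 0.2475 = 0.012375
  π_3·f_3 = 0.12 × 0.2496 = 0.029952
Denominator: 0.193473 + 0.012375 + 0.029952 = 0.2358
So the posterior for Segment 3 is 0.029952 / 0.2358 ≈ 0.127.

0.127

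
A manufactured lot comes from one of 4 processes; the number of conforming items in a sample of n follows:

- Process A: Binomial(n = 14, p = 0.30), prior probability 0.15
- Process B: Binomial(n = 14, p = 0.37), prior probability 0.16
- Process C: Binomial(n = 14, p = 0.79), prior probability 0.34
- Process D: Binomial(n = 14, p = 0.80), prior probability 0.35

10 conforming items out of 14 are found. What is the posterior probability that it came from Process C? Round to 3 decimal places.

Posterior ∝ prior × likelihood, so P(k | x) ∝ π_k f_k(x); normalise over all components.
Binomial probabilities:
  f_A = 0.00141918
  f_B = 0.00758252
  f_C = 0.184324
  f_D = 0.17197
Multiply by the mixture weights:
  π_A·f_A = 0.15 × 0.00141918 = 0.000212878
  π_B·f_B = 0.16 × 0.00758252 = 0.0012132
  π_C·f_C = 0.34 × 0.184324 = 0.0626702
  π_D·f_D = 0.35 × 0.17197 = 0.0601897
Evidence: 0.000212878 + 0.0012132 + 0.0626702 + 0.0601897 = 0.124286
So the posterior for Process C is 0.0626702 / 0.124286 ≈ 0.504.

0.504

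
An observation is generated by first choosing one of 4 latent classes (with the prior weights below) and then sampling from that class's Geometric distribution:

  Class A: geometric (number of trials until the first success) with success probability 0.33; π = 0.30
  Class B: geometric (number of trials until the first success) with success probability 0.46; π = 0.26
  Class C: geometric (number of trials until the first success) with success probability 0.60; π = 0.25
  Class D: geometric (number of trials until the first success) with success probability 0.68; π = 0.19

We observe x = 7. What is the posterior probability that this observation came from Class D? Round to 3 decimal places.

0.011

P(component k | x) = π_k·f_k(x) / marginal(x), where marginal(x) = Σ_j π_j·f_j(x).
Component likelihoods at x = 7:
  L_A = 0.0298513
  L_B = 0.0114057
  L_C = 0.0024576
  L_D = 0.000730144
Unnormalised posteriors:
  π_A·L_A = 0.30 × 0.0298513 = 0.00895538
  π_B·L_B = 0.26 × 0.0114057 = 0.00296547
  π_C·L_C = 0.25 × 0.0024576 = 0.0006144
  π_D·L_D = 0.19 × 0.000730144 = 0.000138727
Normaliser: 0.00895538 + 0.00296547 + 0.0006144 + 0.000138727 = 0.012674
P(Class D | the observation) = 0.000138727 / 0.012674 ≈ 0.011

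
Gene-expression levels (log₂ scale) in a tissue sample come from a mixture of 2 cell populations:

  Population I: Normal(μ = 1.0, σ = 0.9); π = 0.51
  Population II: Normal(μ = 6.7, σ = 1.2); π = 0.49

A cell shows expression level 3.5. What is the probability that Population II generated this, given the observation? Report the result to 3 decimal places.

0.494

Posterior ∝ prior × likelihood, so P(k | x) ∝ π_k f_k(x); normalise over all components.
Component likelihoods at x = 3.5:
  f_I = (1/(0.9·√(2π)))·exp(−(3.5−1.0)²/(2·0.9²)) = 0.443269·exp(-3.85802) = 0.00935726
  f_II = (1/(1.2·√(2π)))·exp(−(3.5−6.7)²/(2·1.2²)) = 0.332452·exp(-3.55556) = 0.00949666
Prior × likelihood for each component:
  π_I·f_I = 0.51 × 0.00935726 = 0.0047722
  π_II·f_II = 0.49 × 0.00949666 = 0.00465336
Sum: 0.0047722 + 0.00465336 = 0.00942556
Responsibility of Population II: 0.00465336 / 0.00942556 ≈ 0.494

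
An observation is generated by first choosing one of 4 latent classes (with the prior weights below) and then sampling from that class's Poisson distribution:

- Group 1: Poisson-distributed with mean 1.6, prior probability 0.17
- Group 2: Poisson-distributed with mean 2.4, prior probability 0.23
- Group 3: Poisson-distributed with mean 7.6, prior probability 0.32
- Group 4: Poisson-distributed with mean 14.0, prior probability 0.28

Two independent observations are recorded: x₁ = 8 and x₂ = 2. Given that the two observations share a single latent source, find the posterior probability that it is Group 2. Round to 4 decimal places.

0.1865

Apply Bayes' rule: the posterior for each component is proportional to its prior times its likelihood at x.
Since both observations come from the same component, the likelihood for component k is f_k(x₁)·f_k(x₂).
  L_1 = [e^(−1.6)·1.6^8/8! = 0.000215064] × [0.258428] = 5.55785e-05
  L_2 = [e^(−2.4)·2.4^8/8! = 0.00247664] × [0.261268] = 0.000647066
  L_3 = [e^(−7.6)·7.6^8/8! = 0.13815] × [0.014453] = 0.00199668
  L_4 = [e^(−14.0)·14.0^8/8! = 0.0304355] × [8.14898e-05] = 2.48019e-06
Unnormalised posteriors:
  π_1·L_1 = 0.17 × 5.55785e-05 = 9.44835e-06
  π_2·L_2 = 0.23 × 0.000647066 = 0.000148825
  π_3·L_3 = 0.32 × 0.00199668 = 0.000638939
  π_4·L_4 = 0.28 × 2.48019e-06 = 6.94452e-07
Sum: 9.44835e-06 + 0.000148825 + 0.000638939 + 6.94452e-07 = 0.000797907
Responsibility of Group 2: 0.000148825 / 0.000797907 ≈ 0.1865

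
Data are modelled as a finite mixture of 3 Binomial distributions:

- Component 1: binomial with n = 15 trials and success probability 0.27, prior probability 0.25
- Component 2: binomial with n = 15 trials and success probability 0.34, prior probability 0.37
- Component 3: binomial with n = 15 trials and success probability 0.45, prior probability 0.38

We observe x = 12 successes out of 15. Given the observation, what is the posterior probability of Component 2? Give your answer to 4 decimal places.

0.0549

By Bayes' theorem, P(k | x) = w_k f_k(x) / Σ_j w_j f_j(x).
Evaluate each component's likelihood at the observed value:
  p_1 = C(15,12)·0.27^12·0.73^3 = 455·1.50095e-07·0.389017 = 2.65672e-05
  p_2 = C(15,12)·0.34^12·0.66^3 = 455·2.38642e-06·0.287496 = 0.000312169
  p_3 = C(15,12)·0.45^12·0.55^3 = 455·6.89525e-05·0.166375 = 0.00521975
Unnormalised posteriors:
  w_1·p_1 = 0.25 × 2.65672e-05 = 6.64179e-06
  w_2·p_2 = 0.37 × 0.000312169 = 0.000115503
  w_3·p_3 = 0.38 × 0.00521975 = 0.0019835
Evidence: 6.64179e-06 + 0.000115503 + 0.0019835 = 0.00210565
P(Component 2 | x) = 0.000115503 / 0.00210565 ≈ 0.0549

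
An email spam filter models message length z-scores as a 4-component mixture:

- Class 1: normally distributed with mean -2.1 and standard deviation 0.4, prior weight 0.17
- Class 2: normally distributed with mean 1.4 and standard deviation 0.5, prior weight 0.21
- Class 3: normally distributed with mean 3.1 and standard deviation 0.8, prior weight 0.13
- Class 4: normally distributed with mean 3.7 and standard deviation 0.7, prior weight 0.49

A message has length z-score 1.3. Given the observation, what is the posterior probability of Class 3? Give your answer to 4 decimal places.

0.0303

Apply Bayes' rule: the posterior for each component is proportional to its prior times its likelihood at x.
Component likelihoods at x = 1.3:
  p_1 = (1/(0.4·√(2π)))·exp(−(1.3−-2.1)²/(2·0.4²)) = 0.997356·exp(-36.12500) = 2.04156e-16
  p_2 = (1/(0.5·√(2π)))·exp(−(1.3−1.4)²/(2·0.5²)) = 0.797885·exp(-0.02000) = 0.782085
  p_3 = (1/(0.8·√(2π)))·exp(−(1.3−3.1)²/(2·0.8²)) = 0.498678·exp(-2.53125) = 0.0396746
  p_4 = (1/(0.7·√(2π)))·exp(−(1.3−3.7)²/(2·0.7²)) = 0.569918·exp(-5.87755) = 0.0015967
Unnormalised posteriors:
  P(Z=1)·p_1 = 0.17 × 2.04156e-16 = 3.47065e-17
  P(Z=2)·p_2 = 0.21 × 0.782085 = 0.164238
  P(Z=3)·p_3 = 0.13 × 0.0396746 = 0.00515769
  P(Z=4)·p_4 = 0.49 × 0.0015967 = 0.000782384
Evidence: 3.47065e-17 + 0.164238 + 0.00515769 + 0.000782384 = 0.170178
So the posterior for Class 3 is 0.00515769 / 0.170178 ≈ 0.0303.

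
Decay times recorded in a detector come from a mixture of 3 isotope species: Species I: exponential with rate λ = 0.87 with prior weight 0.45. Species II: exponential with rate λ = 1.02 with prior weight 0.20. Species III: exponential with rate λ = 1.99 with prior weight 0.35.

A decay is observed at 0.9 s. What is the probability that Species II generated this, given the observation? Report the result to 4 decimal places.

0.2163

Posterior ∝ prior × likelihood, so P(k | x) ∝ w_k f_k(x); normalise over all components.
Component likelihoods at x = 0.9 s:
  p_I = 0.397619
  p_II = 0.407303
  p_III = 0.331919
Unnormalised posteriors:
  w_I·p_I = 0.45 × 0.397619 = 0.178928
  w_II·p_II = 0.20 × 0.407303 = 0.0814606
  w_III·p_III = 0.35 × 0.331919 = 0.116172
Normaliser: 0.178928 + 0.0814606 + 0.116172 = 0.376561
So the posterior for Species II is 0.0814606 / 0.376561 ≈ 0.2163.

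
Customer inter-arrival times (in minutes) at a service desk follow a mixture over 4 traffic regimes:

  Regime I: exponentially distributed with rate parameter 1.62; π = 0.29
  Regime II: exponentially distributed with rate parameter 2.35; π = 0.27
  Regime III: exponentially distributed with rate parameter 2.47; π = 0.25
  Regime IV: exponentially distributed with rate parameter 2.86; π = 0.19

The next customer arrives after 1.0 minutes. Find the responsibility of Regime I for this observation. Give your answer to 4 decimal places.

0.3926

By Bayes' theorem, P(k | x) = w_k f_k(x) / Σ_j w_j f_j(x).
Component likelihoods at x = 1.0 minutes:
  L_I = 0.320596
  L_II = 0.224118
  L_III = 0.208925
  L_IV = 0.163789
Unnormalised posteriors:
  w_I·L_I = 0.29 × 0.320596 = 0.0929728
  w_II·L_II = 0.27 × 0.224118 = 0.0605117
  w_III·L_III = 0.25 × 0.208925 = 0.0522312
  w_IV·L_IV = 0.19 × 0.163789 = 0.0311198
Normaliser: 0.0929728 + 0.0605117 + 0.0522312 + 0.0311198 = 0.236836
P(Regime I | data) = 0.0929728 / 0.236836 ≈ 0.3926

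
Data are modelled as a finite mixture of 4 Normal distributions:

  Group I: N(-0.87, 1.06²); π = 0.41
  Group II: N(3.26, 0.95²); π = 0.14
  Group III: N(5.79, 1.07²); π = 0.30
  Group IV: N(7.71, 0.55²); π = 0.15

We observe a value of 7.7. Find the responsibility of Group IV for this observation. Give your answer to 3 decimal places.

0.827

Posterior ∝ prior × likelihood, so P(k | x) ∝ w_k f_k(x); normalise over all components.
Evaluate each component's likelihood at the observed value:
  L_I = 2.40781e-15
  L_II = 7.58523e-06
  L_III = 0.0757897
  L_IV = 0.72523
Weight by the priors:
  w_I·L_I = 0.41 × 2.40781e-15 = 9.87204e-16
  w_II·L_II = 0.14 × 7.58523e-06 = 1.06193e-06
  w_III·L_III = 0.30 × 0.0757897 = 0.0227369
  w_IV·L_IV = 0.15 × 0.72523 = 0.108784
Denominator: 9.87204e-16 + 1.06193e-06 + 0.0227369 + 0.108784 = 0.131522
P(Group IV | 7.7) ≈ 0.827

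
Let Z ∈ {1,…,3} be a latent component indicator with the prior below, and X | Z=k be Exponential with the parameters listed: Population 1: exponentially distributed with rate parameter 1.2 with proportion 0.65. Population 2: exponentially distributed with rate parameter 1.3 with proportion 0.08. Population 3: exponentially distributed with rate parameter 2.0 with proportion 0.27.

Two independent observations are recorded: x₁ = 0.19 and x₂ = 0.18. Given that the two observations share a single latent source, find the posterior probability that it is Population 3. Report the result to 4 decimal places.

0.4297

P(component k | x) = P(Z=k)·f_k(x) / marginal(x), where marginal(x) = Σ_j P(Z=j)·f_j(x).
Since both observations come from the same component, the likelihood for component k is f_k(x₁)·f_k(x₂).
  p_1 = [1.2·e^(−1.2·0.19) = 1.2·e^(−0.2280) = 0.955349] × [0.966882] = 0.92371
  p_2 = [1.3·e^(−1.3·0.19) = 1.3·e^(−0.2470) = 1.01548] × [1.02877] = 1.0447
  p_3 = [2.0·e^(−2.0·0.19) = 2.0·e^(−0.3800) = 1.36772] × [1.39535] = 1.90846
Multiply by the mixture weights:
  P(Z=1)·p_1 = 0.65 × 0.92371 = 0.600412
  P(Z=2)·p_2 = 0.08 × 1.0447 = 0.0835759
  P(Z=3)·p_3 = 0.27 × 1.90846 = 0.515283
Evidence: 0.600412 + 0.0835759 + 0.515283 = 1.19927
P(Population 3 | x₁, x₂) = 0.515283 / 1.19927 ≈ 0.4297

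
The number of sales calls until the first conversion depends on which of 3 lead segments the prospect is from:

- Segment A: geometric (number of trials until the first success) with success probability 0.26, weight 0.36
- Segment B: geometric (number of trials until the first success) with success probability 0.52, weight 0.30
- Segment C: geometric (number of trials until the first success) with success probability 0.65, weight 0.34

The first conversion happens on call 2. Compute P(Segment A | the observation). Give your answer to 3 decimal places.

0.313

P(component k | x) = P(Z=k)·f_k(x) / marginal(x), where marginal(x) = Σ_j P(Z=j)·f_j(x).
Component likelihoods at x = 2:
  f_A = 0.26·(1−0.26)^1 = 0.26·0.74 = 0.1924
  f_B = 0.52·(1−0.52)^1 = 0.52·0.48 = 0.2496
  f_C = 0.65·(1−0.65)^1 = 0.65·0.35 = 0.2275
Multiply by the mixture weights:
  P(Z=A)·f_A = 0.36 × 0.1924 = 0.069264
  P(Z=B)·f_B = 0.30 × 0.2496 = 0.07488
  P(Z=C)·f_C = 0.34 × 0.2275 = 0.07735
Normaliser: 0.069264 + 0.07488 + 0.07735 = 0.221494
P(Segment A | 2) ≈ 0.313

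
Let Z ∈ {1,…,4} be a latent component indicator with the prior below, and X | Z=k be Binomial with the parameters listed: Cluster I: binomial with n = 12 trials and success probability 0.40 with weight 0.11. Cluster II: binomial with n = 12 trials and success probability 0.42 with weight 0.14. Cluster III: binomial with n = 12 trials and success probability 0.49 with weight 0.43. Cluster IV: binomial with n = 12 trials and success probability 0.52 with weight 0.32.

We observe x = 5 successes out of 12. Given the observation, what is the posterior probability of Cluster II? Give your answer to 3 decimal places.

By Bayes' theorem, P(k | x) = w_k f_k(x) / Σ_j w_j f_j(x).
Evaluate each component's likelihood at the observed value:
  p_I = 0.22703
  p_II = 0.228543
  p_III = 0.200769
  p_IV = 0.176779
Unnormalised posteriors:
  w_I·p_I = 0.11 × 0.22703 = 0.0249733
  w_II·p_II = 0.14 × 0.228543 = 0.031996
  w_III·p_III = 0.43 × 0.200769 = 0.0863307
  w_IV·p_IV = 0.32 × 0.176779 = 0.0565693
Normaliser: 0.0249733 + 0.031996 + 0.0863307 + 0.0565693 = 0.199869
P(Cluster II | x) = 0.031996 / 0.199869 ≈ 0.160

0.160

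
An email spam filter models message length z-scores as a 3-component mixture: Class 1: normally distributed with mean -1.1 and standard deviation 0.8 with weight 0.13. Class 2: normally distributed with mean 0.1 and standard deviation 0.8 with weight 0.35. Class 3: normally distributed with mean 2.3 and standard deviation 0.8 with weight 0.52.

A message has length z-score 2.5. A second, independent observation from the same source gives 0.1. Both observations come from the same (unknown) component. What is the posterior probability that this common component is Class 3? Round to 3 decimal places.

0.747

Posterior ∝ prior × likelihood, so P(k | x) ∝ P(Z=k) f_k(x); normalise over all components.
Since both observations come from the same component, the likelihood for component k is f_k(x₁)·f_k(x₂).
  L_1 = [1.99797e-05] × [0.161897] = 3.23465e-06
  L_2 = [0.00553981] × [0.498678] = 0.00276258
  L_3 = [0.483335] × [0.011367] = 0.00549405
Unnormalised posteriors:
  P(Z=1)·L_1 = 0.13 × 3.23465e-06 = 4.20504e-07
  P(Z=2)·L_2 = 0.35 × 0.00276258 = 0.000966903
  P(Z=3)·L_3 = 0.52 × 0.00549405 = 0.0028569
Marginal: 4.20504e-07 + 0.000966903 + 0.0028569 = 0.00382423
So the posterior for Class 3 is 0.0028569 / 0.00382423 ≈ 0.747.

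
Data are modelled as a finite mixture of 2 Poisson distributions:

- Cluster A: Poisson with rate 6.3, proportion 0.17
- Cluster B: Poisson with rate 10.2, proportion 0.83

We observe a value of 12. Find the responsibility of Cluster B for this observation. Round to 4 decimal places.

Posterior ∝ prior × likelihood, so P(k | x) ∝ π_k f_k(x); normalise over all components.
Evaluate each component's likelihood at the observed value:
  f_A = e^(−6.3)·6.3^12/12! = 0.0149863
  f_B = e^(−10.2)·10.2^12/12! = 0.098415
Unnormalised posteriors:
  π_A·f_A = 0.17 × 0.0149863 = 0.00254767
  π_B·f_B = 0.83 × 0.098415 = 0.0816845
Marginal: 0.00254767 + 0.0816845 = 0.0842321
Responsibility of Cluster B: 0.0816845 / 0.0842321 ≈ 0.9698

0.9698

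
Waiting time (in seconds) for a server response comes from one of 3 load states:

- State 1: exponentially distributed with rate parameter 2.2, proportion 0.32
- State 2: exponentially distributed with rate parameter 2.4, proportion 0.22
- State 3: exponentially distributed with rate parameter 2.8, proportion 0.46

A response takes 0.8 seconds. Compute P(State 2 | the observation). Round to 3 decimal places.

0.231

By Bayes' theorem, P(k | x) = w_k f_k(x) / Σ_j w_j f_j(x).
Exponential densities:
  f_1 = 2.2·e^(−2.2·0.8) = 2.2·e^(−1.7600) = 0.378499
  f_2 = 2.4·e^(−2.4·0.8) = 2.4·e^(−1.9200) = 0.351857
  f_3 = 2.8·e^(−2.8·0.8) = 2.8·e^(−2.2400) = 0.298084
Prior × likelihood for each component:
  w_1·f_1 = 0.32 × 0.378499 = 0.12112
  w_2·f_2 = 0.22 × 0.351857 = 0.0774085
  w_3·f_3 = 0.46 × 0.298084 = 0.137119
Denominator: 0.12112 + 0.0774085 + 0.137119 = 0.335647
P(State 2 | data) ≈ 0.231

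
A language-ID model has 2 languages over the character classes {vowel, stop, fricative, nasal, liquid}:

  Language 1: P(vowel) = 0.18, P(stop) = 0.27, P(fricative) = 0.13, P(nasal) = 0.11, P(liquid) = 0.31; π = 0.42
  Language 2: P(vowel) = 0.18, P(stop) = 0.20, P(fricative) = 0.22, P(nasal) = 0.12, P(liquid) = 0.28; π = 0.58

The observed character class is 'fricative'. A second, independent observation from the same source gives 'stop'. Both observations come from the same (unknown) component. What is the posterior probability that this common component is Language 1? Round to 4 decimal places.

The responsibility of component k is w_k f_k(x) divided by Σ_j w_j f_j(x).
Since both observations come from the same component, the likelihood for component k is f_k(x₁)·f_k(x₂).
  L_1 = [P(fricative | comp) = 0.13] × [0.27] = 0.0351
  L_2 = [P(fricative | comp) = 0.22] × [0.2] = 0.044
Unnormalised posteriors:
  w_1·L_1 = 0.42 × 0.0351 = 0.014742
  w_2·L_2 = 0.58 × 0.044 = 0.02552
Sum: 0.014742 + 0.02552 = 0.040262
P(Language 1 | x) = 0.014742 / 0.040262 ≈ 0.3662

0.3662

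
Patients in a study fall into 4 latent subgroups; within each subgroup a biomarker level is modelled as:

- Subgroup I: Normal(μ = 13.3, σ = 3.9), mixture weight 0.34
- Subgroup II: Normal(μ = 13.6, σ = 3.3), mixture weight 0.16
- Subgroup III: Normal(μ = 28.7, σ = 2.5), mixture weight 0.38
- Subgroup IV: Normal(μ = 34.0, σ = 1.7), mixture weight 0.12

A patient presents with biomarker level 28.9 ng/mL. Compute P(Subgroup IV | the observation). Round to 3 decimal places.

Posterior ∝ prior × likelihood, so P(k | x) ∝ P(Z=k) f_k(x); normalise over all components.
Normal densities:
  L_I = (1/(3.9·√(2π)))·exp(−(28.9−13.3)²/(2·3.9²)) = 0.102293·exp(-8.00000) = 3.43154e-05
  L_II = (1/(3.3·√(2π)))·exp(−(28.9−13.6)²/(2·3.3²)) = 0.120892·exp(-10.74793) = 2.59793e-06
  L_III = (1/(2.5·√(2π)))·exp(−(28.9−28.7)²/(2·2.5²)) = 0.159577·exp(-0.00320) = 0.159067
  L_IV = (1/(1.7·√(2π)))·exp(−(28.9−34.0)²/(2·1.7²)) = 0.234672·exp(-4.50000) = 0.00260697
Unnormalised posteriors:
  P(Z=I)·L_I = 0.34 × 3.43154e-05 = 1.16673e-05
  P(Z=II)·L_II = 0.16 × 2.59793e-06 = 4.15669e-07
  P(Z=III)·L_III = 0.38 × 0.159067 = 0.0604455
  P(Z=IV)·L_IV = 0.12 × 0.00260697 = 0.000312836
Normaliser: 1.16673e-05 + 4.15669e-07 + 0.0604455 + 0.000312836 = 0.0607704
So the posterior for Subgroup IV is 0.000312836 / 0.0607704 ≈ 0.005.

0.005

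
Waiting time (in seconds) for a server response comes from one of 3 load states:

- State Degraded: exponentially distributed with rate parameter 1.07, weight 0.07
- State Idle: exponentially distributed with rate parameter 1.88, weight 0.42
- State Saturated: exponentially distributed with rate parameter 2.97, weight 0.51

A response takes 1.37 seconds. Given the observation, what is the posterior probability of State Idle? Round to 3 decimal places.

By Bayes' theorem, P(k | x) = π_k f_k(x) / Σ_j π_j f_j(x).
Evaluate each component's likelihood at the observed value:
  f_Degraded = 0.247031
  f_Idle = 0.143083
  f_Saturated = 0.0507757
Multiply by the mixture weights:
  π_Degraded·f_Degraded = 0.07 × 0.247031 = 0.0172922
  π_Idle·f_Idle = 0.42 × 0.143083 = 0.060095
  π_Saturated·f_Saturated = 0.51 × 0.0507757 = 0.0258956
Marginal: 0.0172922 + 0.060095 + 0.0258956 = 0.103283
So the posterior for State Idle is 0.060095 / 0.103283 ≈ 0.582.

0.582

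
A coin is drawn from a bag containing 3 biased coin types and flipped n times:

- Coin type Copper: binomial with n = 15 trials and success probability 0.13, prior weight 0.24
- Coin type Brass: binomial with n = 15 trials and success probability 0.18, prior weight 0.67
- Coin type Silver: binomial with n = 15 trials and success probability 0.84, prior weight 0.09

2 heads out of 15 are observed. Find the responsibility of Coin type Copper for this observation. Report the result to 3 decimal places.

0.287

By Bayes' theorem, P(k | x) = P(Z=k) f_k(x) / Σ_j P(Z=j) f_j(x).
Component likelihoods at x = 2 heads out of 15:
  L_Copper = 0.290286
  L_Brass = 0.257819
  L_Silver = 3.33663e-09
Weight by the priors:
  P(Z=Copper)·L_Copper = 0.24 × 0.290286 = 0.0696687
  P(Z=Brass)·L_Brass = 0.67 × 0.257819 = 0.172739
  P(Z=Silver)·L_Silver = 0.09 × 3.33663e-09 = 3.00296e-10
Normaliser: 0.0696687 + 0.172739 + 3.00296e-10 = 0.242407
So the posterior for Coin type Copper is 0.0696687 / 0.242407 ≈ 0.287.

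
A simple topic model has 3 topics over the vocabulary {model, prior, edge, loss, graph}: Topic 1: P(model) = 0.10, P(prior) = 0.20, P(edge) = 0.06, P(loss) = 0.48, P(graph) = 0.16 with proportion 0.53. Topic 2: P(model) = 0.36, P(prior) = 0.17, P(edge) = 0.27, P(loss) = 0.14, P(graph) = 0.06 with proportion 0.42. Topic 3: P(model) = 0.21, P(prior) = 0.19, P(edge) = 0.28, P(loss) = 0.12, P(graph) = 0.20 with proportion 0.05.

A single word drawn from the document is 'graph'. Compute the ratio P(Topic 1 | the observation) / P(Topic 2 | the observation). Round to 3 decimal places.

3.365

Since P(k|x) ∝ w_k f_k(x), the posterior odds are w_i f_i(x) / (w_j f_j(x)).
Evaluate each component's likelihood at the observed value:
  L_1 = 0.16
  L_2 = 0.06
  L_3 = 0.2
Posterior odds = (w_1·L_1) / (w_2·L_2) = (0.53·0.16) / (0.42·0.06) = 0.0848 / 0.0252 ≈ 3.365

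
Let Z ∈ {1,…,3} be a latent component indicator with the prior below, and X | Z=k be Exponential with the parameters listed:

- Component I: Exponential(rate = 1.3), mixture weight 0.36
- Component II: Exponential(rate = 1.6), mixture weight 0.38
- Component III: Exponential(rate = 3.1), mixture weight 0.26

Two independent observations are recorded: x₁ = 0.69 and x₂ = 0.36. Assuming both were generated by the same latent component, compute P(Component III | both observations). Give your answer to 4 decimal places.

By Bayes' theorem, P(k | x) = w_k f_k(x) / Σ_j w_j f_j(x).
Since both observations come from the same component, the likelihood for component k is f_k(x₁)·f_k(x₂).
  p_I = [1.3·e^(−1.3·0.69) = 1.3·e^(−0.8970) = 0.530129] × [0.81413] = 0.431593
  p_II = [1.6·e^(−1.6·0.69) = 1.6·e^(−1.1040) = 0.530468] × [0.899428] = 0.477117
  p_III = [3.1·e^(−3.1·0.69) = 3.1·e^(−2.1390) = 0.365095] × [1.01552] = 0.370762
Unnormalised posteriors:
  w_I·p_I = 0.36 × 0.431593 = 0.155374
  w_II·p_II = 0.38 × 0.477117 = 0.181305
  w_III·p_III = 0.26 × 0.370762 = 0.096398
Evidence: 0.155374 + 0.181305 + 0.096398 = 0.433076
Responsibility of Component III: 0.096398 / 0.433076 ≈ 0.2226

0.2226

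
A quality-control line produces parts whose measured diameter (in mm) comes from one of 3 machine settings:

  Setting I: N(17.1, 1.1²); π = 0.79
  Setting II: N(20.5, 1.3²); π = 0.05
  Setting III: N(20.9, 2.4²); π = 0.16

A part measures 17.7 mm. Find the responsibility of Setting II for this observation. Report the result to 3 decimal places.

The responsibility of component k is w_k f_k(x) divided by Σ_j w_j f_j(x).
Component likelihoods at x = 17.7 mm:
  p_I = 0.312544
  p_II = 0.0301723
  p_III = 0.0683375
Prior × likelihood for each component:
  w_I·p_I = 0.79 × 0.312544 = 0.24691
  w_II·p_II = 0.05 × 0.0301723 = 0.00150862
  w_III·p_III = 0.16 × 0.0683375 = 0.010934
Sum: 0.24691 + 0.00150862 + 0.010934 = 0.259353
Responsibility of Setting II: 0.00150862 / 0.259353 ≈ 0.006

0.006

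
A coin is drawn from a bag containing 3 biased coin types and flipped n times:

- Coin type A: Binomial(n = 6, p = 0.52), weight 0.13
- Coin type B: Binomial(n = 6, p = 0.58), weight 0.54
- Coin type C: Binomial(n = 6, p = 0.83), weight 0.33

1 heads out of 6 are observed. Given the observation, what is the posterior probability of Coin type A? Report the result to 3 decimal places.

The responsibility of component k is P(Z=k) f_k(x) divided by Σ_j P(Z=j) f_j(x).
Binomial probabilities:
  f_A = 0.0794988
  f_B = 0.0454805
  f_C = 0.000707089
Weight by the priors:
  P(Z=A)·f_A = 0.13 × 0.0794988 = 0.0103348
  P(Z=B)·f_B = 0.54 × 0.0454805 = 0.0245595
  P(Z=C)·f_C = 0.33 × 0.000707089 = 0.000233339
Marginal: 0.0103348 + 0.0245595 + 0.000233339 = 0.0351277
Responsibility of Coin type A: 0.0103348 / 0.0351277 ≈ 0.294

0.294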